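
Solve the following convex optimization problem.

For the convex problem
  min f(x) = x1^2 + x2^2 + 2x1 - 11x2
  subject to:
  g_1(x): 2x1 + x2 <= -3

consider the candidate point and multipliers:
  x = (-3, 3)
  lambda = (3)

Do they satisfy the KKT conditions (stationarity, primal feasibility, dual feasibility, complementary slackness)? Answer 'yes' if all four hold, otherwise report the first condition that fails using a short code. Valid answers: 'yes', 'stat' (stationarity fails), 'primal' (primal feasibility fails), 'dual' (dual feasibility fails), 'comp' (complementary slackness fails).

Gradient of f: grad f(x) = Q x + c = (-4, -5)
Constraint values g_i(x) = a_i^T x - b_i:
  g_1((-3, 3)) = 0
Stationarity residual: grad f(x) + sum_i lambda_i a_i = (2, -2)
  -> stationarity FAILS
Primal feasibility (all g_i <= 0): OK
Dual feasibility (all lambda_i >= 0): OK
Complementary slackness (lambda_i * g_i(x) = 0 for all i): OK

Verdict: the first failing condition is stationarity -> stat.

stat


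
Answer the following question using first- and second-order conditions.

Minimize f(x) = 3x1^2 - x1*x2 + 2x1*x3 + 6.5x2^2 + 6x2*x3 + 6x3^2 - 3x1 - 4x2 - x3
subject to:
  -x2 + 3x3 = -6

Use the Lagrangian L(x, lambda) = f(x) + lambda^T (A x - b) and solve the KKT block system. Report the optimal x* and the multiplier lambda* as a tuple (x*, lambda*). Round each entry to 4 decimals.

Form the Lagrangian:
  L(x, lambda) = (1/2) x^T Q x + c^T x + lambda^T (A x - b)
Stationarity (grad_x L = 0): Q x + c + A^T lambda = 0.
Primal feasibility: A x = b.

This gives the KKT block system:
  [ Q   A^T ] [ x     ]   [-c ]
  [ A    0  ] [ lambda ] = [ b ]

Solving the linear system:
  x*      = (1.2417, 1.3498, -1.5501)
  lambda* = (3.0061)
  f(x*)   = 5.231

x* = (1.2417, 1.3498, -1.5501), lambda* = (3.0061)


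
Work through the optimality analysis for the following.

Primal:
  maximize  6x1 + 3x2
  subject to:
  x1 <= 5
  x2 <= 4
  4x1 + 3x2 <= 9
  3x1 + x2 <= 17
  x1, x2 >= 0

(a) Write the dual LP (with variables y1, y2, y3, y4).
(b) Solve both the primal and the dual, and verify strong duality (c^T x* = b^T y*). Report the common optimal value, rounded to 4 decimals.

The standard primal-dual pair for 'max c^T x s.t. A x <= b, x >= 0' is:
  Dual:  min b^T y  s.t.  A^T y >= c,  y >= 0.

So the dual LP is:
  minimize  5y1 + 4y2 + 9y3 + 17y4
  subject to:
    y1 + 4y3 + 3y4 >= 6
    y2 + 3y3 + y4 >= 3
    y1, y2, y3, y4 >= 0

Solving the primal: x* = (2.25, 0).
  primal value c^T x* = 13.5.
Solving the dual: y* = (0, 0, 1.5, 0).
  dual value b^T y* = 13.5.
Strong duality: c^T x* = b^T y*. Confirmed.

13.5


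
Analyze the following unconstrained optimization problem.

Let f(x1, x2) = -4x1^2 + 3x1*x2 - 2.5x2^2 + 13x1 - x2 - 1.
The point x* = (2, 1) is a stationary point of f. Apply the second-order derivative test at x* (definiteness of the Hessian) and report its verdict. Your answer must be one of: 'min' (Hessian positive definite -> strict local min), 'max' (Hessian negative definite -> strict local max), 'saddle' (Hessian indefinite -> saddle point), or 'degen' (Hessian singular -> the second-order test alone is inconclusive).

Compute the Hessian H = grad^2 f:
  H = [[-8, 3], [3, -5]]
Verify stationarity: grad f(x*) = H x* + g = (0, 0).
Eigenvalues of H: -9.8541, -3.1459.
Both eigenvalues < 0, so H is negative definite -> x* is a strict local max.

max


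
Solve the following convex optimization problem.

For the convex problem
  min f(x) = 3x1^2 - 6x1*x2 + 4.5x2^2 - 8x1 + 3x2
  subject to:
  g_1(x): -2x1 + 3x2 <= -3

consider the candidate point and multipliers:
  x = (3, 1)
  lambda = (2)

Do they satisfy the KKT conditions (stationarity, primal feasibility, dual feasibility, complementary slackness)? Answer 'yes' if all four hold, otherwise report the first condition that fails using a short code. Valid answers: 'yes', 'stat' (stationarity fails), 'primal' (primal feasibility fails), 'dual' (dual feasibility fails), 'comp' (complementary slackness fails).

Gradient of f: grad f(x) = Q x + c = (4, -6)
Constraint values g_i(x) = a_i^T x - b_i:
  g_1((3, 1)) = 0
Stationarity residual: grad f(x) + sum_i lambda_i a_i = (0, 0)
  -> stationarity OK
Primal feasibility (all g_i <= 0): OK
Dual feasibility (all lambda_i >= 0): OK
Complementary slackness (lambda_i * g_i(x) = 0 for all i): OK

Verdict: yes, KKT holds.

yes


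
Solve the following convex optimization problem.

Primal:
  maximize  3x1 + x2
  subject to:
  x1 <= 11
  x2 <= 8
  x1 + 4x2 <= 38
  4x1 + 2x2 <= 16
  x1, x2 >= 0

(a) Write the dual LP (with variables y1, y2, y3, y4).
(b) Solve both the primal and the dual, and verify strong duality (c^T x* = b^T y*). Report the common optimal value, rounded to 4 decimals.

The standard primal-dual pair for 'max c^T x s.t. A x <= b, x >= 0' is:
  Dual:  min b^T y  s.t.  A^T y >= c,  y >= 0.

So the dual LP is:
  minimize  11y1 + 8y2 + 38y3 + 16y4
  subject to:
    y1 + y3 + 4y4 >= 3
    y2 + 4y3 + 2y4 >= 1
    y1, y2, y3, y4 >= 0

Solving the primal: x* = (4, 0).
  primal value c^T x* = 12.
Solving the dual: y* = (0, 0, 0, 0.75).
  dual value b^T y* = 12.
Strong duality: c^T x* = b^T y*. Confirmed.

12


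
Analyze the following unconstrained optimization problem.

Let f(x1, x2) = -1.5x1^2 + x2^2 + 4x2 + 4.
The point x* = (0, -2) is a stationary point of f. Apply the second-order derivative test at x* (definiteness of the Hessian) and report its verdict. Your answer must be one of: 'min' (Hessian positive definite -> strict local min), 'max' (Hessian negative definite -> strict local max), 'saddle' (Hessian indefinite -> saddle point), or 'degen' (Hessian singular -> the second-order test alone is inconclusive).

Compute the Hessian H = grad^2 f:
  H = [[-3, 0], [0, 2]]
Verify stationarity: grad f(x*) = H x* + g = (0, 0).
Eigenvalues of H: -3, 2.
Eigenvalues have mixed signs, so H is indefinite -> x* is a saddle point.

saddle


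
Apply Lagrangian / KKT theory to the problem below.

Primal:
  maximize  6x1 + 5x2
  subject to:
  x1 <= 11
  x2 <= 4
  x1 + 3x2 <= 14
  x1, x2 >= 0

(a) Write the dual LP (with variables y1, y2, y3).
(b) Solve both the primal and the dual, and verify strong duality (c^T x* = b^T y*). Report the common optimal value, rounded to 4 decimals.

The standard primal-dual pair for 'max c^T x s.t. A x <= b, x >= 0' is:
  Dual:  min b^T y  s.t.  A^T y >= c,  y >= 0.

So the dual LP is:
  minimize  11y1 + 4y2 + 14y3
  subject to:
    y1 + y3 >= 6
    y2 + 3y3 >= 5
    y1, y2, y3 >= 0

Solving the primal: x* = (11, 1).
  primal value c^T x* = 71.
Solving the dual: y* = (4.3333, 0, 1.6667).
  dual value b^T y* = 71.
Strong duality: c^T x* = b^T y*. Confirmed.

71


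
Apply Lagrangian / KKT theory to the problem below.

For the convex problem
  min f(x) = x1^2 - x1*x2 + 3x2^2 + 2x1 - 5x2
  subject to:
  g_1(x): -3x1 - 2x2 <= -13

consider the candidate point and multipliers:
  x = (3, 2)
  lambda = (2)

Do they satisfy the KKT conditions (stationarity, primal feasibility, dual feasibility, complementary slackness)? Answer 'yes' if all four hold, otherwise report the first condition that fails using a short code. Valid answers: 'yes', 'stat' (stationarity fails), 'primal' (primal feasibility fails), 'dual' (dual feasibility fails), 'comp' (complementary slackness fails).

Gradient of f: grad f(x) = Q x + c = (6, 4)
Constraint values g_i(x) = a_i^T x - b_i:
  g_1((3, 2)) = 0
Stationarity residual: grad f(x) + sum_i lambda_i a_i = (0, 0)
  -> stationarity OK
Primal feasibility (all g_i <= 0): OK
Dual feasibility (all lambda_i >= 0): OK
Complementary slackness (lambda_i * g_i(x) = 0 for all i): OK

Verdict: yes, KKT holds.

yes


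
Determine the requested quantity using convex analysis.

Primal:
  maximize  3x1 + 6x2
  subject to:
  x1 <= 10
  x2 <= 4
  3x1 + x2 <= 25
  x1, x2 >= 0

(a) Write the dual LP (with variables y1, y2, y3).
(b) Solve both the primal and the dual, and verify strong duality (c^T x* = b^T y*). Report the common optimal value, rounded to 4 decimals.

The standard primal-dual pair for 'max c^T x s.t. A x <= b, x >= 0' is:
  Dual:  min b^T y  s.t.  A^T y >= c,  y >= 0.

So the dual LP is:
  minimize  10y1 + 4y2 + 25y3
  subject to:
    y1 + 3y3 >= 3
    y2 + y3 >= 6
    y1, y2, y3 >= 0

Solving the primal: x* = (7, 4).
  primal value c^T x* = 45.
Solving the dual: y* = (0, 5, 1).
  dual value b^T y* = 45.
Strong duality: c^T x* = b^T y*. Confirmed.

45


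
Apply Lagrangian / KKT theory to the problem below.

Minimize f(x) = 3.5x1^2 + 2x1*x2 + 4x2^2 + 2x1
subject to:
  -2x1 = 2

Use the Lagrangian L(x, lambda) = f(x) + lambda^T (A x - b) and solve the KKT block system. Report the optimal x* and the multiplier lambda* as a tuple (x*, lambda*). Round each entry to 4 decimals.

Form the Lagrangian:
  L(x, lambda) = (1/2) x^T Q x + c^T x + lambda^T (A x - b)
Stationarity (grad_x L = 0): Q x + c + A^T lambda = 0.
Primal feasibility: A x = b.

This gives the KKT block system:
  [ Q   A^T ] [ x     ]   [-c ]
  [ A    0  ] [ lambda ] = [ b ]

Solving the linear system:
  x*      = (-1, 0.25)
  lambda* = (-2.25)
  f(x*)   = 1.25

x* = (-1, 0.25), lambda* = (-2.25)


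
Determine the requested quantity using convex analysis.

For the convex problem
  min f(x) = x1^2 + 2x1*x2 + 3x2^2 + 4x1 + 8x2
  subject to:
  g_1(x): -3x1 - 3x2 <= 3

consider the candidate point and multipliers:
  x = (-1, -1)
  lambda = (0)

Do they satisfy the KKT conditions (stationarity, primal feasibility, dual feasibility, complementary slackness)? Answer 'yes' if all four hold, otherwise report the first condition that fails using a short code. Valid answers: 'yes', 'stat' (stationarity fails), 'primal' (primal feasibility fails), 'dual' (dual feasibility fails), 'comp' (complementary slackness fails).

Gradient of f: grad f(x) = Q x + c = (0, 0)
Constraint values g_i(x) = a_i^T x - b_i:
  g_1((-1, -1)) = 3
Stationarity residual: grad f(x) + sum_i lambda_i a_i = (0, 0)
  -> stationarity OK
Primal feasibility (all g_i <= 0): FAILS
Dual feasibility (all lambda_i >= 0): OK
Complementary slackness (lambda_i * g_i(x) = 0 for all i): OK

Verdict: the first failing condition is primal_feasibility -> primal.

primal


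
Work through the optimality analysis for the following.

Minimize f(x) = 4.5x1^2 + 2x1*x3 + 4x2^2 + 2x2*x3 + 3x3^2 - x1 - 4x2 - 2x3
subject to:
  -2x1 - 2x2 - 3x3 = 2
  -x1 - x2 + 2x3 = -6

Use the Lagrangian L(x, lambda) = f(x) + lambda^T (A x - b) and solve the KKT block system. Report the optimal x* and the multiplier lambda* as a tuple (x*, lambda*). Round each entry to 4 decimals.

Form the Lagrangian:
  L(x, lambda) = (1/2) x^T Q x + c^T x + lambda^T (A x - b)
Stationarity (grad_x L = 0): Q x + c + A^T lambda = 0.
Primal feasibility: A x = b.

This gives the KKT block system:
  [ Q   A^T ] [ x     ]   [-c ]
  [ A    0  ] [ lambda ] = [ b ]

Solving the linear system:
  x*      = (0.7647, 1.2353, -2)
  lambda* = (-0.8908, 3.6639)
  f(x*)   = 11.0294

x* = (0.7647, 1.2353, -2), lambda* = (-0.8908, 3.6639)


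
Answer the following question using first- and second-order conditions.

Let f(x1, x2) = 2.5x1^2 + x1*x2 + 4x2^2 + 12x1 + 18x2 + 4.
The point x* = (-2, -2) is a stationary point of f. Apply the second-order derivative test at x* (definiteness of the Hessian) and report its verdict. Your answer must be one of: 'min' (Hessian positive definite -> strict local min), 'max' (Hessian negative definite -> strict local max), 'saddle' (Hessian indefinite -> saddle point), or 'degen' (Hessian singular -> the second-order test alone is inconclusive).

Compute the Hessian H = grad^2 f:
  H = [[5, 1], [1, 8]]
Verify stationarity: grad f(x*) = H x* + g = (0, 0).
Eigenvalues of H: 4.6972, 8.3028.
Both eigenvalues > 0, so H is positive definite -> x* is a strict local min.

min


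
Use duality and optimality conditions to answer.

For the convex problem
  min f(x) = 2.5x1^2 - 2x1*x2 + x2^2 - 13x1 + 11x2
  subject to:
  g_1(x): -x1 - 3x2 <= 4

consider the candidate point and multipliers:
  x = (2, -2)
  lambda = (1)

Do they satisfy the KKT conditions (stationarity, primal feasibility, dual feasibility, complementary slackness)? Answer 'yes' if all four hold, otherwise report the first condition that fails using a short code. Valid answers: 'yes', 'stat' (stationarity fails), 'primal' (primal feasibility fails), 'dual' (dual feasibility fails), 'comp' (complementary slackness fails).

Gradient of f: grad f(x) = Q x + c = (1, 3)
Constraint values g_i(x) = a_i^T x - b_i:
  g_1((2, -2)) = 0
Stationarity residual: grad f(x) + sum_i lambda_i a_i = (0, 0)
  -> stationarity OK
Primal feasibility (all g_i <= 0): OK
Dual feasibility (all lambda_i >= 0): OK
Complementary slackness (lambda_i * g_i(x) = 0 for all i): OK

Verdict: yes, KKT holds.

yes


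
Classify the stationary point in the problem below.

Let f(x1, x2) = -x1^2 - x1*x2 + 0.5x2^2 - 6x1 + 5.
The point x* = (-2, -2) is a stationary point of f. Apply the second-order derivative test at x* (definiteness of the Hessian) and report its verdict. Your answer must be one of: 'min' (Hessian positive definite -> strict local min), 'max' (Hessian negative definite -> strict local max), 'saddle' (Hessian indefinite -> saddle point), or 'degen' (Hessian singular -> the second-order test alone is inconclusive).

Compute the Hessian H = grad^2 f:
  H = [[-2, -1], [-1, 1]]
Verify stationarity: grad f(x*) = H x* + g = (0, 0).
Eigenvalues of H: -2.3028, 1.3028.
Eigenvalues have mixed signs, so H is indefinite -> x* is a saddle point.

saddle


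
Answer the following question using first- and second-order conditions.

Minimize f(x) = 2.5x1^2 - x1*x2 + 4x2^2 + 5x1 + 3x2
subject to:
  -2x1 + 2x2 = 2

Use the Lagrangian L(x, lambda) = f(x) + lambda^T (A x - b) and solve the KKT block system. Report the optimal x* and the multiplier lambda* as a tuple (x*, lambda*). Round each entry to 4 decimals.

Form the Lagrangian:
  L(x, lambda) = (1/2) x^T Q x + c^T x + lambda^T (A x - b)
Stationarity (grad_x L = 0): Q x + c + A^T lambda = 0.
Primal feasibility: A x = b.

This gives the KKT block system:
  [ Q   A^T ] [ x     ]   [-c ]
  [ A    0  ] [ lambda ] = [ b ]

Solving the linear system:
  x*      = (-1.3636, -0.3636)
  lambda* = (-0.7273)
  f(x*)   = -3.2273

x* = (-1.3636, -0.3636), lambda* = (-0.7273)


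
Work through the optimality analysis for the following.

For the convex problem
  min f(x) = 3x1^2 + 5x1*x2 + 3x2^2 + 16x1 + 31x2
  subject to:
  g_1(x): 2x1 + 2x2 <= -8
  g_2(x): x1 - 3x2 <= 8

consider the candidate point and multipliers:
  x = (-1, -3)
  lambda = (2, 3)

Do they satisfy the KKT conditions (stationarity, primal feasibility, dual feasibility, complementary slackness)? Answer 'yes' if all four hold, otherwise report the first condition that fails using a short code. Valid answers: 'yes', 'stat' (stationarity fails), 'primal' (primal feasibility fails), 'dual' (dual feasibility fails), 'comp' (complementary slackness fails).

Gradient of f: grad f(x) = Q x + c = (-5, 8)
Constraint values g_i(x) = a_i^T x - b_i:
  g_1((-1, -3)) = 0
  g_2((-1, -3)) = 0
Stationarity residual: grad f(x) + sum_i lambda_i a_i = (2, 3)
  -> stationarity FAILS
Primal feasibility (all g_i <= 0): OK
Dual feasibility (all lambda_i >= 0): OK
Complementary slackness (lambda_i * g_i(x) = 0 for all i): OK

Verdict: the first failing condition is stationarity -> stat.

stat


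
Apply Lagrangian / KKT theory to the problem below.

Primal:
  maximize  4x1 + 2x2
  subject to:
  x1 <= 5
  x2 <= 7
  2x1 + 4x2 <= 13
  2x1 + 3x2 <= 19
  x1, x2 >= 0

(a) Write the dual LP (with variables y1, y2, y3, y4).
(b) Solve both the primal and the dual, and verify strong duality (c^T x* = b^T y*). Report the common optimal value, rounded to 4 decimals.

The standard primal-dual pair for 'max c^T x s.t. A x <= b, x >= 0' is:
  Dual:  min b^T y  s.t.  A^T y >= c,  y >= 0.

So the dual LP is:
  minimize  5y1 + 7y2 + 13y3 + 19y4
  subject to:
    y1 + 2y3 + 2y4 >= 4
    y2 + 4y3 + 3y4 >= 2
    y1, y2, y3, y4 >= 0

Solving the primal: x* = (5, 0.75).
  primal value c^T x* = 21.5.
Solving the dual: y* = (3, 0, 0.5, 0).
  dual value b^T y* = 21.5.
Strong duality: c^T x* = b^T y*. Confirmed.

21.5


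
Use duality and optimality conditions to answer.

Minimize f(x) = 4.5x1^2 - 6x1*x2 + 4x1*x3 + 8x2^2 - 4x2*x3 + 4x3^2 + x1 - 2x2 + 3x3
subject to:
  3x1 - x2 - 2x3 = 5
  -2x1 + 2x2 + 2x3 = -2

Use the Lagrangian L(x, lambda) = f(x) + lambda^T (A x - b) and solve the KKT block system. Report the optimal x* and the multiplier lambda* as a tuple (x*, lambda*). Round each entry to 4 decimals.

Form the Lagrangian:
  L(x, lambda) = (1/2) x^T Q x + c^T x + lambda^T (A x - b)
Stationarity (grad_x L = 0): Q x + c + A^T lambda = 0.
Primal feasibility: A x = b.

This gives the KKT block system:
  [ Q   A^T ] [ x     ]   [-c ]
  [ A    0  ] [ lambda ] = [ b ]

Solving the linear system:
  x*      = (1.7525, 1.2475, -0.495)
  lambda* = (-8.3663, -8.896)
  f(x*)   = 10.9059

x* = (1.7525, 1.2475, -0.495), lambda* = (-8.3663, -8.896)


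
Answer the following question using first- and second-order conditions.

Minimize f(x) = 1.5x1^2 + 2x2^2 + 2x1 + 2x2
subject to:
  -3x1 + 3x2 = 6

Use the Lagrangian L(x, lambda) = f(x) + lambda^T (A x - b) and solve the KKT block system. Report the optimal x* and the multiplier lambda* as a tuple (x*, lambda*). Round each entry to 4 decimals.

Form the Lagrangian:
  L(x, lambda) = (1/2) x^T Q x + c^T x + lambda^T (A x - b)
Stationarity (grad_x L = 0): Q x + c + A^T lambda = 0.
Primal feasibility: A x = b.

This gives the KKT block system:
  [ Q   A^T ] [ x     ]   [-c ]
  [ A    0  ] [ lambda ] = [ b ]

Solving the linear system:
  x*      = (-1.7143, 0.2857)
  lambda* = (-1.0476)
  f(x*)   = 1.7143

x* = (-1.7143, 0.2857), lambda* = (-1.0476)


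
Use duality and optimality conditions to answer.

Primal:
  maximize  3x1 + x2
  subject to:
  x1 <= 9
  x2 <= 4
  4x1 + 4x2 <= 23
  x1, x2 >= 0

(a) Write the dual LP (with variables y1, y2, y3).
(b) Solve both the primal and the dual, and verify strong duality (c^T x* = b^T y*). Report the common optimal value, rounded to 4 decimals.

The standard primal-dual pair for 'max c^T x s.t. A x <= b, x >= 0' is:
  Dual:  min b^T y  s.t.  A^T y >= c,  y >= 0.

So the dual LP is:
  minimize  9y1 + 4y2 + 23y3
  subject to:
    y1 + 4y3 >= 3
    y2 + 4y3 >= 1
    y1, y2, y3 >= 0

Solving the primal: x* = (5.75, 0).
  primal value c^T x* = 17.25.
Solving the dual: y* = (0, 0, 0.75).
  dual value b^T y* = 17.25.
Strong duality: c^T x* = b^T y*. Confirmed.

17.25


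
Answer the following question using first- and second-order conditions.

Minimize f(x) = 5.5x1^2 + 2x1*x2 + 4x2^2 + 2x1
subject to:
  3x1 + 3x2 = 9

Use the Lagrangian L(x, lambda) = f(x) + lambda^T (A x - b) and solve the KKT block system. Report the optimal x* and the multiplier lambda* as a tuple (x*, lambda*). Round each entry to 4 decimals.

Form the Lagrangian:
  L(x, lambda) = (1/2) x^T Q x + c^T x + lambda^T (A x - b)
Stationarity (grad_x L = 0): Q x + c + A^T lambda = 0.
Primal feasibility: A x = b.

This gives the KKT block system:
  [ Q   A^T ] [ x     ]   [-c ]
  [ A    0  ] [ lambda ] = [ b ]

Solving the linear system:
  x*      = (1.0667, 1.9333)
  lambda* = (-5.8667)
  f(x*)   = 27.4667

x* = (1.0667, 1.9333), lambda* = (-5.8667)


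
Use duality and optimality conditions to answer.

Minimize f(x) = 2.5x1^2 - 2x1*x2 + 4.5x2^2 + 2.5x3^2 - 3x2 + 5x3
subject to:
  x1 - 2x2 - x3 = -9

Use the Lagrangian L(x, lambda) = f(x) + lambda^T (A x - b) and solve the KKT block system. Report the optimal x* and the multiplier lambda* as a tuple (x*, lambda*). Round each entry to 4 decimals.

Form the Lagrangian:
  L(x, lambda) = (1/2) x^T Q x + c^T x + lambda^T (A x - b)
Stationarity (grad_x L = 0): Q x + c + A^T lambda = 0.
Primal feasibility: A x = b.

This gives the KKT block system:
  [ Q   A^T ] [ x     ]   [-c ]
  [ A    0  ] [ lambda ] = [ b ]

Solving the linear system:
  x*      = (-1.4658, 2.9452, 1.6438)
  lambda* = (13.2192)
  f(x*)   = 59.1781

x* = (-1.4658, 2.9452, 1.6438), lambda* = (13.2192)


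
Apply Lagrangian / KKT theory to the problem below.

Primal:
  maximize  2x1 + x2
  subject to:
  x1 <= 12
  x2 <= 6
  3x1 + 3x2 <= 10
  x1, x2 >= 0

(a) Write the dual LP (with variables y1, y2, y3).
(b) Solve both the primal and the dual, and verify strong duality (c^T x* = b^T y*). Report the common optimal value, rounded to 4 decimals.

The standard primal-dual pair for 'max c^T x s.t. A x <= b, x >= 0' is:
  Dual:  min b^T y  s.t.  A^T y >= c,  y >= 0.

So the dual LP is:
  minimize  12y1 + 6y2 + 10y3
  subject to:
    y1 + 3y3 >= 2
    y2 + 3y3 >= 1
    y1, y2, y3 >= 0

Solving the primal: x* = (3.3333, 0).
  primal value c^T x* = 6.6667.
Solving the dual: y* = (0, 0, 0.6667).
  dual value b^T y* = 6.6667.
Strong duality: c^T x* = b^T y*. Confirmed.

6.6667


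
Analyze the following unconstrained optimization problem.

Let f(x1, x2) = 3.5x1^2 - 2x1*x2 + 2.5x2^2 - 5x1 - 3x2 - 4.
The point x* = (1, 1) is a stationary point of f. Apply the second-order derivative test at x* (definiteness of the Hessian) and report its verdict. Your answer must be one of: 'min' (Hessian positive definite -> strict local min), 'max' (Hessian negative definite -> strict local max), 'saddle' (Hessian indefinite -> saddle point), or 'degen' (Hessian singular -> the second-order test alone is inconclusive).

Compute the Hessian H = grad^2 f:
  H = [[7, -2], [-2, 5]]
Verify stationarity: grad f(x*) = H x* + g = (0, 0).
Eigenvalues of H: 3.7639, 8.2361.
Both eigenvalues > 0, so H is positive definite -> x* is a strict local min.

min


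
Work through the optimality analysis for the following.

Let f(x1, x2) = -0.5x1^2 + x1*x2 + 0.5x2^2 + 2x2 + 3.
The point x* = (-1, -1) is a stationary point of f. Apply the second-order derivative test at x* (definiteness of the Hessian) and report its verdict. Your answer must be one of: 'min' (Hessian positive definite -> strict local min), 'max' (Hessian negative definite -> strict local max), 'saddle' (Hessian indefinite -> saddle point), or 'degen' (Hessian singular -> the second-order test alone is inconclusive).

Compute the Hessian H = grad^2 f:
  H = [[-1, 1], [1, 1]]
Verify stationarity: grad f(x*) = H x* + g = (0, 0).
Eigenvalues of H: -1.4142, 1.4142.
Eigenvalues have mixed signs, so H is indefinite -> x* is a saddle point.

saddle


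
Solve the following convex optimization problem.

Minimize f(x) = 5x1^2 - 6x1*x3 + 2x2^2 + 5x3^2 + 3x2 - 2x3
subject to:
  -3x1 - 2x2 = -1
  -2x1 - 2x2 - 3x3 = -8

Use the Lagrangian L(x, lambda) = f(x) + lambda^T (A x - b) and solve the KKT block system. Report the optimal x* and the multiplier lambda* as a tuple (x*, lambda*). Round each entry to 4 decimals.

Form the Lagrangian:
  L(x, lambda) = (1/2) x^T Q x + c^T x + lambda^T (A x - b)
Stationarity (grad_x L = 0): Q x + c + A^T lambda = 0.
Primal feasibility: A x = b.

This gives the KKT block system:
  [ Q   A^T ] [ x     ]   [-c ]
  [ A    0  ] [ lambda ] = [ b ]

Solving the linear system:
  x*      = (0.8931, -0.8397, 2.631)
  lambda* = (-6.4966, 6.3172)
  f(x*)   = 18.1302

x* = (0.8931, -0.8397, 2.631), lambda* = (-6.4966, 6.3172)


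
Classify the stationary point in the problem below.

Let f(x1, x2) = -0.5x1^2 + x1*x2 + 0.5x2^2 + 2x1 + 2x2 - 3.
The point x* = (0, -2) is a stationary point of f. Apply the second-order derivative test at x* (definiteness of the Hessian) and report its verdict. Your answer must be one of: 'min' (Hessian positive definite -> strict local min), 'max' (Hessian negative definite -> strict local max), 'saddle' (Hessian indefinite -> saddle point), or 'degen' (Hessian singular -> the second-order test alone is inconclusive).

Compute the Hessian H = grad^2 f:
  H = [[-1, 1], [1, 1]]
Verify stationarity: grad f(x*) = H x* + g = (0, 0).
Eigenvalues of H: -1.4142, 1.4142.
Eigenvalues have mixed signs, so H is indefinite -> x* is a saddle point.

saddle


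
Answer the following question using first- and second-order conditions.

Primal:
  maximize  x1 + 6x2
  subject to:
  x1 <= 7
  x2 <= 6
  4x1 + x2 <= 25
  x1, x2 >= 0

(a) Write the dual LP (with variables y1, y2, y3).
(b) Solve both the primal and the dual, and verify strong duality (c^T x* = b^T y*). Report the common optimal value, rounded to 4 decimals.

The standard primal-dual pair for 'max c^T x s.t. A x <= b, x >= 0' is:
  Dual:  min b^T y  s.t.  A^T y >= c,  y >= 0.

So the dual LP is:
  minimize  7y1 + 6y2 + 25y3
  subject to:
    y1 + 4y3 >= 1
    y2 + y3 >= 6
    y1, y2, y3 >= 0

Solving the primal: x* = (4.75, 6).
  primal value c^T x* = 40.75.
Solving the dual: y* = (0, 5.75, 0.25).
  dual value b^T y* = 40.75.
Strong duality: c^T x* = b^T y*. Confirmed.

40.75


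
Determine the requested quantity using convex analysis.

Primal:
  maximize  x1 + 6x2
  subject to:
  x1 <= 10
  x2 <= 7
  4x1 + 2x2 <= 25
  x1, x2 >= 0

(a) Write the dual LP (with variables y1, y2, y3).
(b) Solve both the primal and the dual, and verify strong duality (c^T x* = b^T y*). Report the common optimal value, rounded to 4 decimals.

The standard primal-dual pair for 'max c^T x s.t. A x <= b, x >= 0' is:
  Dual:  min b^T y  s.t.  A^T y >= c,  y >= 0.

So the dual LP is:
  minimize  10y1 + 7y2 + 25y3
  subject to:
    y1 + 4y3 >= 1
    y2 + 2y3 >= 6
    y1, y2, y3 >= 0

Solving the primal: x* = (2.75, 7).
  primal value c^T x* = 44.75.
Solving the dual: y* = (0, 5.5, 0.25).
  dual value b^T y* = 44.75.
Strong duality: c^T x* = b^T y*. Confirmed.

44.75


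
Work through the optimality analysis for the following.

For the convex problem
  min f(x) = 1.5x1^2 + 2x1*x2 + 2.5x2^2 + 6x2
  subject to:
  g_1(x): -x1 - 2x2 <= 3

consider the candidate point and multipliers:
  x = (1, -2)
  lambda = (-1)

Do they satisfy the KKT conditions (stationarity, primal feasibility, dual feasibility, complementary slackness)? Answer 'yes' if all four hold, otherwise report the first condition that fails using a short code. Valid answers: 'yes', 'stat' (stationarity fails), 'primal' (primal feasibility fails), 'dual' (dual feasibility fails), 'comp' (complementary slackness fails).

Gradient of f: grad f(x) = Q x + c = (-1, -2)
Constraint values g_i(x) = a_i^T x - b_i:
  g_1((1, -2)) = 0
Stationarity residual: grad f(x) + sum_i lambda_i a_i = (0, 0)
  -> stationarity OK
Primal feasibility (all g_i <= 0): OK
Dual feasibility (all lambda_i >= 0): FAILS
Complementary slackness (lambda_i * g_i(x) = 0 for all i): OK

Verdict: the first failing condition is dual_feasibility -> dual.

dual


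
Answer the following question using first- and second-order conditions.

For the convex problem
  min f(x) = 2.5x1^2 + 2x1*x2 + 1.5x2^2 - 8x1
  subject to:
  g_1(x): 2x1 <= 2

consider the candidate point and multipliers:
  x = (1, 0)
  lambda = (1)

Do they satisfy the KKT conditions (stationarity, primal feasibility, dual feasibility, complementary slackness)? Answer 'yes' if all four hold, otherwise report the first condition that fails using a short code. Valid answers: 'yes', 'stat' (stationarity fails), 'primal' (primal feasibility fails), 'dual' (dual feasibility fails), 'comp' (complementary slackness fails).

Gradient of f: grad f(x) = Q x + c = (-3, 2)
Constraint values g_i(x) = a_i^T x - b_i:
  g_1((1, 0)) = 0
Stationarity residual: grad f(x) + sum_i lambda_i a_i = (-1, 2)
  -> stationarity FAILS
Primal feasibility (all g_i <= 0): OK
Dual feasibility (all lambda_i >= 0): OK
Complementary slackness (lambda_i * g_i(x) = 0 for all i): OK

Verdict: the first failing condition is stationarity -> stat.

stat


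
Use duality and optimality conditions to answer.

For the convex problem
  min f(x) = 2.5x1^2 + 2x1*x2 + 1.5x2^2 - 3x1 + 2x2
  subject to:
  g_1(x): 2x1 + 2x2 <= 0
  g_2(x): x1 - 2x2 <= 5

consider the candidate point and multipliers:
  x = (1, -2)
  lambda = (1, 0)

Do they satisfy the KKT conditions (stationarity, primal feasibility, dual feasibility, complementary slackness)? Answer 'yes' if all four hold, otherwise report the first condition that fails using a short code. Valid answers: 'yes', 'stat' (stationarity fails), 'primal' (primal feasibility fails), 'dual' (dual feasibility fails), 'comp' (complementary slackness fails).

Gradient of f: grad f(x) = Q x + c = (-2, -2)
Constraint values g_i(x) = a_i^T x - b_i:
  g_1((1, -2)) = -2
  g_2((1, -2)) = 0
Stationarity residual: grad f(x) + sum_i lambda_i a_i = (0, 0)
  -> stationarity OK
Primal feasibility (all g_i <= 0): OK
Dual feasibility (all lambda_i >= 0): OK
Complementary slackness (lambda_i * g_i(x) = 0 for all i): FAILS

Verdict: the first failing condition is complementary_slackness -> comp.

comp


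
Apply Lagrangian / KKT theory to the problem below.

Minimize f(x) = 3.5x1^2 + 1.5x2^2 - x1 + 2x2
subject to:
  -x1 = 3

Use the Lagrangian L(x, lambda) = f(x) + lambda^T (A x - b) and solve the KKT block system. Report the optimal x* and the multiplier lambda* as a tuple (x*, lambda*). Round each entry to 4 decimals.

Form the Lagrangian:
  L(x, lambda) = (1/2) x^T Q x + c^T x + lambda^T (A x - b)
Stationarity (grad_x L = 0): Q x + c + A^T lambda = 0.
Primal feasibility: A x = b.

This gives the KKT block system:
  [ Q   A^T ] [ x     ]   [-c ]
  [ A    0  ] [ lambda ] = [ b ]

Solving the linear system:
  x*      = (-3, -0.6667)
  lambda* = (-22)
  f(x*)   = 33.8333

x* = (-3, -0.6667), lambda* = (-22)


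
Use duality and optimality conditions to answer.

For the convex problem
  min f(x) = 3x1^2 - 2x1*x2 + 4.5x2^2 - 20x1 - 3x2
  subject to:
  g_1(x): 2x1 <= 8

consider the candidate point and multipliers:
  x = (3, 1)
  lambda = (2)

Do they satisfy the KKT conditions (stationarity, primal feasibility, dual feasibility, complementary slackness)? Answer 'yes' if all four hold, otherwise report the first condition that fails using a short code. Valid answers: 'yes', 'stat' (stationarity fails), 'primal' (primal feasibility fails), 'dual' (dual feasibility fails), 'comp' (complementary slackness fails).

Gradient of f: grad f(x) = Q x + c = (-4, 0)
Constraint values g_i(x) = a_i^T x - b_i:
  g_1((3, 1)) = -2
Stationarity residual: grad f(x) + sum_i lambda_i a_i = (0, 0)
  -> stationarity OK
Primal feasibility (all g_i <= 0): OK
Dual feasibility (all lambda_i >= 0): OK
Complementary slackness (lambda_i * g_i(x) = 0 for all i): FAILS

Verdict: the first failing condition is complementary_slackness -> comp.

comp


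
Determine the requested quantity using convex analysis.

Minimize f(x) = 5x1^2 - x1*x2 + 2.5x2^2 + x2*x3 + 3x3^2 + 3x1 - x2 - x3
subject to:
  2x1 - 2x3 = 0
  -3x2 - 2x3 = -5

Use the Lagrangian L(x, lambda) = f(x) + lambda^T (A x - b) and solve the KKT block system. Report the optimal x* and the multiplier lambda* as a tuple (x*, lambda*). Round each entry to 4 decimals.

Form the Lagrangian:
  L(x, lambda) = (1/2) x^T Q x + c^T x + lambda^T (A x - b)
Stationarity (grad_x L = 0): Q x + c + A^T lambda = 0.
Primal feasibility: A x = b.

This gives the KKT block system:
  [ Q   A^T ] [ x     ]   [-c ]
  [ A    0  ] [ lambda ] = [ b ]

Solving the linear system:
  x*      = (0.1585, 1.561, 0.1585)
  lambda* = (-1.5122, 2.2683)
  f(x*)   = 5.0488

x* = (0.1585, 1.561, 0.1585), lambda* = (-1.5122, 2.2683)


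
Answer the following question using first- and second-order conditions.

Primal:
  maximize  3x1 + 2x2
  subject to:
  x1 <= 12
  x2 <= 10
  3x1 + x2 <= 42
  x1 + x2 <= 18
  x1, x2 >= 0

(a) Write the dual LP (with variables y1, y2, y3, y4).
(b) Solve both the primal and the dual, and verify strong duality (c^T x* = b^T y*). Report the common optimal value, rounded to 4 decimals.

The standard primal-dual pair for 'max c^T x s.t. A x <= b, x >= 0' is:
  Dual:  min b^T y  s.t.  A^T y >= c,  y >= 0.

So the dual LP is:
  minimize  12y1 + 10y2 + 42y3 + 18y4
  subject to:
    y1 + 3y3 + y4 >= 3
    y2 + y3 + y4 >= 2
    y1, y2, y3, y4 >= 0

Solving the primal: x* = (12, 6).
  primal value c^T x* = 48.
Solving the dual: y* = (0, 0, 0.5, 1.5).
  dual value b^T y* = 48.
Strong duality: c^T x* = b^T y*. Confirmed.

48


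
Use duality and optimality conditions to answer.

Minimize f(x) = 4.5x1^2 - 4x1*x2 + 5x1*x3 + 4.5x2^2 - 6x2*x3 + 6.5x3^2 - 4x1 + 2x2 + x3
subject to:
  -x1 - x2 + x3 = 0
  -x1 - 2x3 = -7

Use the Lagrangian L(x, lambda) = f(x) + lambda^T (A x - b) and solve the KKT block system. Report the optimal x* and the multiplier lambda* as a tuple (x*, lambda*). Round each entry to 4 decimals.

Form the Lagrangian:
  L(x, lambda) = (1/2) x^T Q x + c^T x + lambda^T (A x - b)
Stationarity (grad_x L = 0): Q x + c + A^T lambda = 0.
Primal feasibility: A x = b.

This gives the KKT block system:
  [ Q   A^T ] [ x     ]   [-c ]
  [ A    0  ] [ lambda ] = [ b ]

Solving the linear system:
  x*      = (1.0492, 1.9262, 2.9754)
  lambda* = (-2.7131, 15.3279)
  f(x*)   = 54.9631

x* = (1.0492, 1.9262, 2.9754), lambda* = (-2.7131, 15.3279)


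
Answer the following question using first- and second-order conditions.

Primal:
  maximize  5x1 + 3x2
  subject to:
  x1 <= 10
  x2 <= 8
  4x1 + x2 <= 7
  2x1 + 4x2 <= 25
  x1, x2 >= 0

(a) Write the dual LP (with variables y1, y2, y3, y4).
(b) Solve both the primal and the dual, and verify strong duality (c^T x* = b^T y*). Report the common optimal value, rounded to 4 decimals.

The standard primal-dual pair for 'max c^T x s.t. A x <= b, x >= 0' is:
  Dual:  min b^T y  s.t.  A^T y >= c,  y >= 0.

So the dual LP is:
  minimize  10y1 + 8y2 + 7y3 + 25y4
  subject to:
    y1 + 4y3 + 2y4 >= 5
    y2 + y3 + 4y4 >= 3
    y1, y2, y3, y4 >= 0

Solving the primal: x* = (0.2143, 6.1429).
  primal value c^T x* = 19.5.
Solving the dual: y* = (0, 0, 1, 0.5).
  dual value b^T y* = 19.5.
Strong duality: c^T x* = b^T y*. Confirmed.

19.5


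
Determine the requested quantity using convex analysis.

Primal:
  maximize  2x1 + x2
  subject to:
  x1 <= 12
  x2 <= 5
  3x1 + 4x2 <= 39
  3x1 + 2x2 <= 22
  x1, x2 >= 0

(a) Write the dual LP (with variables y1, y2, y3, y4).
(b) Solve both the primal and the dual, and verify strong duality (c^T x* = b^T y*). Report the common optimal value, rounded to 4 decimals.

The standard primal-dual pair for 'max c^T x s.t. A x <= b, x >= 0' is:
  Dual:  min b^T y  s.t.  A^T y >= c,  y >= 0.

So the dual LP is:
  minimize  12y1 + 5y2 + 39y3 + 22y4
  subject to:
    y1 + 3y3 + 3y4 >= 2
    y2 + 4y3 + 2y4 >= 1
    y1, y2, y3, y4 >= 0

Solving the primal: x* = (7.3333, 0).
  primal value c^T x* = 14.6667.
Solving the dual: y* = (0, 0, 0, 0.6667).
  dual value b^T y* = 14.6667.
Strong duality: c^T x* = b^T y*. Confirmed.

14.6667


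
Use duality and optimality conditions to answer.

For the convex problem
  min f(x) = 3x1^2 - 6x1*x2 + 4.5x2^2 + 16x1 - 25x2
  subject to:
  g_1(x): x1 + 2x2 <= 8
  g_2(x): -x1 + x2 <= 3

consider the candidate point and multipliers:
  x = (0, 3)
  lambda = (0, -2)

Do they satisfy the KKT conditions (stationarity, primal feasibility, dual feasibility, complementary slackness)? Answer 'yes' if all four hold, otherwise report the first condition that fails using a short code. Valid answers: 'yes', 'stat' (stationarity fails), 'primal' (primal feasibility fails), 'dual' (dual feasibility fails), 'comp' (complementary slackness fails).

Gradient of f: grad f(x) = Q x + c = (-2, 2)
Constraint values g_i(x) = a_i^T x - b_i:
  g_1((0, 3)) = -2
  g_2((0, 3)) = 0
Stationarity residual: grad f(x) + sum_i lambda_i a_i = (0, 0)
  -> stationarity OK
Primal feasibility (all g_i <= 0): OK
Dual feasibility (all lambda_i >= 0): FAILS
Complementary slackness (lambda_i * g_i(x) = 0 for all i): OK

Verdict: the first failing condition is dual_feasibility -> dual.

dual


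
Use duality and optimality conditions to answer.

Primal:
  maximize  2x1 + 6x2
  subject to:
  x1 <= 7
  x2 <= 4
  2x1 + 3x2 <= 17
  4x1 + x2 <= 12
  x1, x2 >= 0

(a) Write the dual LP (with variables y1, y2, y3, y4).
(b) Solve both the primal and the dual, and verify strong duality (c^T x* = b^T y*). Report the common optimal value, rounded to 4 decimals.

The standard primal-dual pair for 'max c^T x s.t. A x <= b, x >= 0' is:
  Dual:  min b^T y  s.t.  A^T y >= c,  y >= 0.

So the dual LP is:
  minimize  7y1 + 4y2 + 17y3 + 12y4
  subject to:
    y1 + 2y3 + 4y4 >= 2
    y2 + 3y3 + y4 >= 6
    y1, y2, y3, y4 >= 0

Solving the primal: x* = (2, 4).
  primal value c^T x* = 28.
Solving the dual: y* = (0, 5.5, 0, 0.5).
  dual value b^T y* = 28.
Strong duality: c^T x* = b^T y*. Confirmed.

28


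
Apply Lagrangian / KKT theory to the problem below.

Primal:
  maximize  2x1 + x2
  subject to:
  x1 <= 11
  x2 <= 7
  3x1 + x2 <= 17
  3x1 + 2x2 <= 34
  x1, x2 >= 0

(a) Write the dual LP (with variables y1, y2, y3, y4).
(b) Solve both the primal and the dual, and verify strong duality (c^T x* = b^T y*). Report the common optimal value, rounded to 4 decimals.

The standard primal-dual pair for 'max c^T x s.t. A x <= b, x >= 0' is:
  Dual:  min b^T y  s.t.  A^T y >= c,  y >= 0.

So the dual LP is:
  minimize  11y1 + 7y2 + 17y3 + 34y4
  subject to:
    y1 + 3y3 + 3y4 >= 2
    y2 + y3 + 2y4 >= 1
    y1, y2, y3, y4 >= 0

Solving the primal: x* = (3.3333, 7).
  primal value c^T x* = 13.6667.
Solving the dual: y* = (0, 0.3333, 0.6667, 0).
  dual value b^T y* = 13.6667.
Strong duality: c^T x* = b^T y*. Confirmed.

13.6667


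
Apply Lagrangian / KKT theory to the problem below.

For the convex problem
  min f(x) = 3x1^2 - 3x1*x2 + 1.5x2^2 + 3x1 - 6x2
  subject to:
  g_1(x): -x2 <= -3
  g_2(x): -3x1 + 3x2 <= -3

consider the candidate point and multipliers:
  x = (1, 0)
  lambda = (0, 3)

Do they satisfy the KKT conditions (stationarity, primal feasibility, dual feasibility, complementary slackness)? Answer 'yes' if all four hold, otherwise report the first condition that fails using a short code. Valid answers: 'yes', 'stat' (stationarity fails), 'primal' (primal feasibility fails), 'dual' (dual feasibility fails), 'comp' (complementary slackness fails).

Gradient of f: grad f(x) = Q x + c = (9, -9)
Constraint values g_i(x) = a_i^T x - b_i:
  g_1((1, 0)) = 3
  g_2((1, 0)) = 0
Stationarity residual: grad f(x) + sum_i lambda_i a_i = (0, 0)
  -> stationarity OK
Primal feasibility (all g_i <= 0): FAILS
Dual feasibility (all lambda_i >= 0): OK
Complementary slackness (lambda_i * g_i(x) = 0 for all i): OK

Verdict: the first failing condition is primal_feasibility -> primal.

primal


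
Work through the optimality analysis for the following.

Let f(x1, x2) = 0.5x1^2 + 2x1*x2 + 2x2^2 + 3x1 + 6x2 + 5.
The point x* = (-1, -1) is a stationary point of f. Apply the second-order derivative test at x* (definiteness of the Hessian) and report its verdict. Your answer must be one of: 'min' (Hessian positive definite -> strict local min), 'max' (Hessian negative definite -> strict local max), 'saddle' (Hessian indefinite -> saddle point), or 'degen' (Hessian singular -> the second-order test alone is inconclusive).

Compute the Hessian H = grad^2 f:
  H = [[1, 2], [2, 4]]
Verify stationarity: grad f(x*) = H x* + g = (0, 0).
Eigenvalues of H: 0, 5.
H has a zero eigenvalue (singular; positive semidefinite but not definite), so H is neither positive definite, negative definite, nor indefinite. The second-order test alone is inconclusive -> degen.
(Indeed, f is constant along the null direction of H through x*, so x* is not a strict local extremum.)

degen


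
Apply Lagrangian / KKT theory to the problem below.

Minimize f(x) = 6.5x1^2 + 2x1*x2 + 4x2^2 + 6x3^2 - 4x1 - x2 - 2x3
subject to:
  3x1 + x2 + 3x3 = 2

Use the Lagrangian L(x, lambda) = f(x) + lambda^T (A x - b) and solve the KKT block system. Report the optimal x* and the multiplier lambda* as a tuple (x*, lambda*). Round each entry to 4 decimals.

Form the Lagrangian:
  L(x, lambda) = (1/2) x^T Q x + c^T x + lambda^T (A x - b)
Stationarity (grad_x L = 0): Q x + c + A^T lambda = 0.
Primal feasibility: A x = b.

This gives the KKT block system:
  [ Q   A^T ] [ x     ]   [-c ]
  [ A    0  ] [ lambda ] = [ b ]

Solving the linear system:
  x*      = (0.3818, 0.076, 0.2596)
  lambda* = (-0.3716)
  f(x*)   = -0.6895

x* = (0.3818, 0.076, 0.2596), lambda* = (-0.3716)


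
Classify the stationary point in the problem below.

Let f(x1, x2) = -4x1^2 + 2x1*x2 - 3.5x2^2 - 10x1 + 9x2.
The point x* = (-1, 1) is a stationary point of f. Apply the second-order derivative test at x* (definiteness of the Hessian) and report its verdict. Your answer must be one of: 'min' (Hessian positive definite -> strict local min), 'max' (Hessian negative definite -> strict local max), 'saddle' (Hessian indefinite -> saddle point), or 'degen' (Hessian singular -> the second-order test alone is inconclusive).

Compute the Hessian H = grad^2 f:
  H = [[-8, 2], [2, -7]]
Verify stationarity: grad f(x*) = H x* + g = (0, 0).
Eigenvalues of H: -9.5616, -5.4384.
Both eigenvalues < 0, so H is negative definite -> x* is a strict local max.

max
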